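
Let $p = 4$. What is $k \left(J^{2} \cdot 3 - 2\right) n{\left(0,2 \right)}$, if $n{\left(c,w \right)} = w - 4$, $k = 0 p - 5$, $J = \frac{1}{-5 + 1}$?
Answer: $- \frac{145}{8} \approx -18.125$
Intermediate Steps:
$J = - \frac{1}{4}$ ($J = \frac{1}{-4} = - \frac{1}{4} \approx -0.25$)
$k = -5$ ($k = 0 \cdot 4 - 5 = 0 - 5 = -5$)
$n{\left(c,w \right)} = -4 + w$ ($n{\left(c,w \right)} = w - 4 = -4 + w$)
$k \left(J^{2} \cdot 3 - 2\right) n{\left(0,2 \right)} = - 5 \left(\left(- \frac{1}{4}\right)^{2} \cdot 3 - 2\right) \left(-4 + 2\right) = - 5 \left(\frac{1}{16} \cdot 3 - 2\right) \left(-2\right) = - 5 \left(\frac{3}{16} - 2\right) \left(-2\right) = \left(-5\right) \left(- \frac{29}{16}\right) \left(-2\right) = \frac{145}{16} \left(-2\right) = - \frac{145}{8}$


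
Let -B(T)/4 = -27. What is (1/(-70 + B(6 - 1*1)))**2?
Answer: 1/1444 ≈ 0.00069252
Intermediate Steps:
B(T) = 108 (B(T) = -4*(-27) = 108)
(1/(-70 + B(6 - 1*1)))**2 = (1/(-70 + 108))**2 = (1/38)**2 = 1/1444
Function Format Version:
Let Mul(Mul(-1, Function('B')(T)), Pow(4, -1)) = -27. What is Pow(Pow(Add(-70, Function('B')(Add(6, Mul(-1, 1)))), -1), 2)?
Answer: Rational(1, 1444) ≈ 0.00069252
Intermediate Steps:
Function('B')(T) = 108 (Function('B')(T) = Mul(-4, -27) = 108)
Pow(Pow(Add(-70, Function('B')(Add(6, Mul(-1, 1)))), -1), 2) = Pow(Pow(Add(-70, 108), -1), 2) = Pow(Pow(38, -1), 2) = Pow(Rational(1, 38), 2) = Rational(1, 1444)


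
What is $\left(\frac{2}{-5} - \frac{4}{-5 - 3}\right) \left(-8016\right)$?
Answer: $- \frac{4008}{5} \approx -801.6$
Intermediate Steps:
$\left(\frac{2}{-5} - \frac{4}{-5 - 3}\right) \left(-8016\right) = \left(2 \left(- \frac{1}{5}\right) - \frac{4}{-5 - 3}\right) \left(-8016\right) = \left(- \frac{2}{5} - \frac{4}{-8}\right) \left(-8016\right) = \left(- \frac{2}{5} - - \frac{1}{2}\right) \left(-8016\right) = \left(- \frac{2}{5} + \frac{1}{2}\right) \left(-8016\right) = \frac{1}{10} \left(-8016\right) = - \frac{4008}{5}$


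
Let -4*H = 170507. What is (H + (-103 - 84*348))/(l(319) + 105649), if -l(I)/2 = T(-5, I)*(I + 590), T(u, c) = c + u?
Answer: 287847/1860812 ≈ 0.15469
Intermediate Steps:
l(I) = -2*(-5 + I)*(590 + I) (l(I) = -2*(I - 5)*(I + 590) = -2*(-5 + I)*(590 + I))
H = -170507/4 (H = -1/4*170507 = -170507/4 ≈ -42627.)
(H + (-103 - 84*348))/(l(319) + 105649) = (-170507/4 + (-103 - 84*348))/(-2*(-5 + 319)*(590 + 319) + 105649) = (-170507/4 + (-103 - 29232))/(-2*314*909 + 105649) = (-170507/4 - 29335)/(-570852 + 105649) = -287847/4/(-465203) = -287847/4*(-1/465203) = 287847/1860812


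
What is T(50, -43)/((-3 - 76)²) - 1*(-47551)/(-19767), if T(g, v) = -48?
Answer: -297714607/123365847 ≈ -2.4133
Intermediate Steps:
T(50, -43)/((-3 - 76)²) - 1*(-47551)/(-19767) = -48/(-3 - 76)² - 1*(-47551)/(-19767) = -48/((-79)²) + 47551*(-1/19767) = -48/6241 - 47551/19767 = -297714607/123365847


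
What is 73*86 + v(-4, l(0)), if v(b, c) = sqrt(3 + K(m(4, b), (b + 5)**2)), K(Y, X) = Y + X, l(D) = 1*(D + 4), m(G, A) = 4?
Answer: 6278 + 2*sqrt(2) ≈ 6280.8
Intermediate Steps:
l(D) = 4 + D (l(D) = 1*(4 + D) = 4 + D)
K(Y, X) = X + Y
v(b, c) = sqrt(7 + (5 + b)**2) (v(b, c) = sqrt(3 + ((b + 5)**2 + 4)) = sqrt(3 + ((5 + b)**2 + 4)) = sqrt(3 + (4 + (5 + b)**2)) = sqrt(7 + (5 + b)**2))
73*86 + v(-4, l(0)) = 73*86 + sqrt(7 + (5 - 4)**2) = 6278 + sqrt(7 + 1**2) = 6278 + sqrt(7 + 1) = 6278 + sqrt(8) = 6278 + 2*sqrt(2)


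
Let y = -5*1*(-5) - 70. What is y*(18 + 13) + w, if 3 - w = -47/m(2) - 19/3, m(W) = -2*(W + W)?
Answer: -33397/24 ≈ -1391.5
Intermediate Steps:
m(W) = -4*W
w = 83/24 (w = 3 - (-47/((-4*2)) - 19/3) = 3 - (-47/(-8) - 19*⅓) = 3 - (-47*(-⅛) - 19/3) = 3 - (47/8 - 19/3) = 3 - 1*(-11/24) = 3 + 11/24 = 83/24 ≈ 3.4583)
y = -45 (y = -5*(-5) - 70 = 25 - 70 = -45)
y*(18 + 13) + w = -45*(18 + 13) + 83/24 = -45*31 + 83/24 = -1395 + 83/24 = -33397/24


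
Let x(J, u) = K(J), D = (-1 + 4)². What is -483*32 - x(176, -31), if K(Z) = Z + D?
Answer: -15641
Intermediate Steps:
D = 9 (D = 3² = 9)
K(Z) = 9 + Z (K(Z) = Z + 9 = 9 + Z)
x(J, u) = 9 + J
-483*32 - x(176, -31) = -483*32 - (9 + 176) = -15456 - 1*185 = -15456 - 185 = -15641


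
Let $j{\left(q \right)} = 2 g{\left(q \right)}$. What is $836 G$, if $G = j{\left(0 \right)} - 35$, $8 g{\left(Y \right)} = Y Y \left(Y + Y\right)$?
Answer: $-29260$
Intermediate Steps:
$g{\left(Y \right)} = \frac{Y^{3}}{4}$ ($g{\left(Y \right)} = \frac{Y Y \left(Y + Y\right)}{8} = \frac{Y^{2} \cdot 2 Y}{8} = \frac{2 Y^{3}}{8} = \frac{Y^{3}}{4}$)
$j{\left(q \right)} = \frac{q^{3}}{2}$ ($j{\left(q \right)} = 2 \frac{q^{3}}{4} = \frac{q^{3}}{2}$)
$G = -35$ ($G = \frac{0^{3}}{2} - 35 = \frac{1}{2} \cdot 0 - 35 = 0 - 35 = -35$)
$836 G = 836 \left(-35\right) = -29260$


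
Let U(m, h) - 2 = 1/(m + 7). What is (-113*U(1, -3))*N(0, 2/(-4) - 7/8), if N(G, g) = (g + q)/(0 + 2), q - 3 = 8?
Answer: -147917/128 ≈ -1155.6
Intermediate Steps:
q = 11 (q = 3 + 8 = 11)
U(m, h) = 2 + 1/(7 + m) (U(m, h) = 2 + 1/(m + 7) = 2 + 1/(7 + m))
N(G, g) = 11/2 + g/2 (N(G, g) = (g + 11)/(0 + 2) = (11 + g)/2 = (11 + g)*(½) = 11/2 + g/2)
(-113*U(1, -3))*N(0, 2/(-4) - 7/8) = (-113*(15 + 2*1)/(7 + 1))*(11/2 + (2/(-4) - 7/8)/2) = (-113*(15 + 2)/8)*(11/2 + (2*(-¼) - 7*⅛)/2) = (-113*17/8)*(11/2 + (-½ - 7/8)/2) = (-113*17/8)*(11/2 + (½)*(-11/8)) = -1921*(11/2 - 11/16)/8 = -1921/8*77/16 = -147917/128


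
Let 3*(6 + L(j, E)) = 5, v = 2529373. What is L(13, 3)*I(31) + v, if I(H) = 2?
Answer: 7588093/3 ≈ 2.5294e+6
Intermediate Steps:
L(j, E) = -13/3 (L(j, E) = -6 + (⅓)*5 = -6 + 5/3 = -13/3)
L(13, 3)*I(31) + v = -13/3*2 + 2529373 = -26/3 + 2529373 = 7588093/3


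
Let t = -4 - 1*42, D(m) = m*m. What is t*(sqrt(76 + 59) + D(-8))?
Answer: -2944 - 138*sqrt(15) ≈ -3478.5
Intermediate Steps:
D(m) = m**2
t = -46 (t = -4 - 42 = -46)
t*(sqrt(76 + 59) + D(-8)) = -46*(sqrt(76 + 59) + (-8)**2) = -46*(sqrt(135) + 64) = -46*(3*sqrt(15) + 64) = -46*(64 + 3*sqrt(15)) = -2944 - 138*sqrt(15)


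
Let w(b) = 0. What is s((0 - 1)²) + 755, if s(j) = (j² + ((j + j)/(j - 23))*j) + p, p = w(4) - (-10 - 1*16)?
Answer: 8601/11 ≈ 781.91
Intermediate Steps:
p = 26 (p = 0 - (-10 - 1*16) = 0 - (-10 - 16) = 0 - 1*(-26) = 0 + 26 = 26)
s(j) = 26 + j² + 2*j²/(-23 + j) (s(j) = (j² + ((j + j)/(j - 23))*j) + 26 = (j² + ((2*j)/(-23 + j))*j) + 26 = (j² + (2*j/(-23 + j))*j) + 26 = (j² + 2*j²/(-23 + j)) + 26 = 26 + j² + 2*j²/(-23 + j))
s((0 - 1)²) + 755 = (-598 + ((0 - 1)²)³ - 21*(0 - 1)⁴ + 26*(0 - 1)²)/(-23 + (0 - 1)²) + 755 = (-598 + ((-1)²)³ - 21*((-1)²)² + 26*(-1)²)/(-23 + (-1)²) + 755 = (-598 + 1³ - 21*1² + 26*1)/(-23 + 1) + 755 = (-598 + 1 - 21*1 + 26)/(-22) + 755 = -(-598 + 1 - 21 + 26)/22 + 755 = -1/22*(-592) + 755 = 296/11 + 755 = 8601/11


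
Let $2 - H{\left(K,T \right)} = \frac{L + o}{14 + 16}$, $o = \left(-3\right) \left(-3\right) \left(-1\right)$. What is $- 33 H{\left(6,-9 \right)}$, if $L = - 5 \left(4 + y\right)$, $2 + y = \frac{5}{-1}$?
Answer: $- \frac{297}{5} \approx -59.4$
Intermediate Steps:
$y = -7$ ($y = -2 + \frac{5}{-1} = -2 + 5 \left(-1\right) = -2 - 5 = -7$)
$L = 15$ ($L = - 5 \left(4 - 7\right) = \left(-5\right) \left(-3\right) = 15$)
$o = -9$ ($o = 9 \left(-1\right) = -9$)
$H{\left(K,T \right)} = \frac{9}{5}$ ($H{\left(K,T \right)} = 2 - \frac{15 - 9}{14 + 16} = 2 - \frac{6}{30} = 2 - 6 \cdot \frac{1}{30} = 2 - \frac{1}{5} = \frac{9}{5}$)
$- 33 H{\left(6,-9 \right)} = \left(-33\right) \frac{9}{5} = - \frac{297}{5}$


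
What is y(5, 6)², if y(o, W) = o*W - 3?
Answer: 729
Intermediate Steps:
y(o, W) = -3 + W*o (y(o, W) = W*o - 3 = -3 + W*o)
y(5, 6)² = (-3 + 6*5)² = (-3 + 30)² = 27² = 729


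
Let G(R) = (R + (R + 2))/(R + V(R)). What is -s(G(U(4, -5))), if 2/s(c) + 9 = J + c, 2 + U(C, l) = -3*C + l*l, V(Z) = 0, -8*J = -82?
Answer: -88/151 ≈ -0.58278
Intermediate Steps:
J = 41/4 (J = -1/8*(-82) = 41/4 ≈ 10.250)
U(C, l) = -2 + l**2 - 3*C (U(C, l) = -2 + (-3*C + l*l) = -2 + (-3*C + l**2) = -2 + (l**2 - 3*C) = -2 + l**2 - 3*C)
G(R) = (2 + 2*R)/R (G(R) = (R + (R + 2))/(R + 0) = (R + (2 + R))/R = (2 + 2*R)/R)
s(c) = 2/(5/4 + c) (s(c) = 2/(-9 + (41/4 + c)) = 2/(5/4 + c))
-s(G(U(4, -5))) = -8/(5 + 4*(2 + 2/(-2 + (-5)**2 - 3*4))) = -8/(5 + 4*(2 + 2/(-2 + 25 - 12))) = -8/(5 + 4*(2 + 2/11)) = -8/(5 + 4*(24/11)) = -8/(5 + 96/11) = -8/151/11 = -8*11/151 = -1*88/151 = -88/151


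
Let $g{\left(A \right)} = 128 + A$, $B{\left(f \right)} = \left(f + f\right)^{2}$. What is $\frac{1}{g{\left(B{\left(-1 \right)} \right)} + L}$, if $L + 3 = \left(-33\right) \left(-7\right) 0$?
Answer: $\frac{1}{129} \approx 0.0077519$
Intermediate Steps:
$B{\left(f \right)} = 4 f^{2}$ ($B{\left(f \right)} = \left(2 f\right)^{2} = 4 f^{2}$)
$L = -3$ ($L = -3 + \left(-33\right) \left(-7\right) 0 = -3 + 231 \cdot 0 = -3 + 0 = -3$)
$\frac{1}{g{\left(B{\left(-1 \right)} \right)} + L} = \frac{1}{\left(128 + 4 \left(-1\right)^{2}\right) - 3} = \frac{1}{\left(128 + 4 \cdot 1\right) - 3} = \frac{1}{\left(128 + 4\right) - 3} = \frac{1}{132 - 3} = \frac{1}{129}$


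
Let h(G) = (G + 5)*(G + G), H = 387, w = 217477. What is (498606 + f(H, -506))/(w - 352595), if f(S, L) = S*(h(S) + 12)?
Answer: -58961073/67559 ≈ -872.73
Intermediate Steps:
h(G) = 2*G*(5 + G) (h(G) = (5 + G)*(2*G) = 2*G*(5 + G))
f(S, L) = S*(12 + 2*S*(5 + S)) (f(S, L) = S*(2*S*(5 + S) + 12) = S*(12 + 2*S*(5 + S)))
(498606 + f(H, -506))/(w - 352595) = (498606 + 2*387*(6 + 387*(5 + 387)))/(217477 - 352595) = (498606 + 2*387*(6 + 387*392))/(-135118) = (498606 + 2*387*(6 + 151704))*(-1/135118) = (498606 + 2*387*151710)*(-1/135118) = (498606 + 117423540)*(-1/135118) = 117922146*(-1/135118) = -58961073/67559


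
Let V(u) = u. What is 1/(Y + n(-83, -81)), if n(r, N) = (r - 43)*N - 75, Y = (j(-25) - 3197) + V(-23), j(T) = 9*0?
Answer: 1/6911 ≈ 0.00014470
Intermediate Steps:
j(T) = 0
Y = -3220 (Y = (0 - 3197) - 23 = -3197 - 23 = -3220)
n(r, N) = -75 + N*(-43 + r) (n(r, N) = (-43 + r)*N - 75 = N*(-43 + r) - 75 = -75 + N*(-43 + r))
1/(Y + n(-83, -81)) = 1/(-3220 + (-75 - 43*(-81) - 81*(-83))) = 1/(-3220 + (-75 + 3483 + 6723)) = 1/(-3220 + 10131) = 1/6911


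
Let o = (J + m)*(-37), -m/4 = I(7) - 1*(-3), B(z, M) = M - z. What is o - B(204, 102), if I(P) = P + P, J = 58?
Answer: 472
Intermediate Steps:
I(P) = 2*P
m = -68 (m = -4*(2*7 - 1*(-3)) = -4*(14 + 3) = -4*17 = -68)
o = 370 (o = (58 - 68)*(-37) = -10*(-37) = 370)
o - B(204, 102) = 370 - (102 - 1*204) = 370 - (102 - 204) = 370 - 1*(-102) = 370 + 102 = 472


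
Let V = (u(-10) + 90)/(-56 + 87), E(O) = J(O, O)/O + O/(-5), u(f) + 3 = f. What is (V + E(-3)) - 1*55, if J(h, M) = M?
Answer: -7892/155 ≈ -50.916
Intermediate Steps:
u(f) = -3 + f
E(O) = 1 - O/5 (E(O) = O/O + O/(-5) = 1 + O*(-1/5) = 1 - O/5)
V = 77/31 (V = ((-3 - 10) + 90)/(-56 + 87) = (-13 + 90)/31 = 77*(1/31) = 77/31 ≈ 2.4839)
(V + E(-3)) - 1*55 = (77/31 + (1 - 1/5*(-3))) - 1*55 = (77/31 + (1 + 3/5)) - 55 = (77/31 + 8/5) - 55 = 633/155 - 55 = -7892/155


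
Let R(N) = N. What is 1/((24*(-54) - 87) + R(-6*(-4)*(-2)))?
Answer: -1/1431 ≈ -0.00069881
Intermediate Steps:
1/((24*(-54) - 87) + R(-6*(-4)*(-2))) = 1/((24*(-54) - 87) - 6*(-4)*(-2)) = 1/((-1296 - 87) + 24*(-2)) = 1/(-1383 - 48) = 1/(-1431) = -1/1431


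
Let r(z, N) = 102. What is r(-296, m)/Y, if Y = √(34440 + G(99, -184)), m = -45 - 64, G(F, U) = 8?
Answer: 51*√2153/4306 ≈ 0.54956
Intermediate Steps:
m = -109
Y = 4*√2153 (Y = √(34440 + 8) = √34448 = 4*√2153 ≈ 185.60)
r(-296, m)/Y = 102/((4*√2153)) = 102*(√2153/8612) = 51*√2153/4306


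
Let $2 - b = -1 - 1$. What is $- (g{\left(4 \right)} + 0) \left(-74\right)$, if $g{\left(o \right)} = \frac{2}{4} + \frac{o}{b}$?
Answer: $111$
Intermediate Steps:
$b = 4$ ($b = 2 - \left(-1 - 1\right) = 2 - -2 = 2 + 2 = 4$)
$g{\left(o \right)} = \frac{1}{2} + \frac{o}{4}$ ($g{\left(o \right)} = \frac{2}{4} + \frac{o}{4} = 2 \cdot \frac{1}{4} + o \frac{1}{4} = \frac{1}{2} + \frac{o}{4}$)
$- (g{\left(4 \right)} + 0) \left(-74\right) = - (\left(\frac{1}{2} + \frac{1}{4} \cdot 4\right) + 0) \left(-74\right) = - (\left(\frac{1}{2} + 1\right) + 0) \left(-74\right) = - (\frac{3}{2} + 0) \left(-74\right) = \left(-1\right) \frac{3}{2} \left(-74\right) = \left(- \frac{3}{2}\right) \left(-74\right) = 111$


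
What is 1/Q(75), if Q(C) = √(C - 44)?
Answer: √31/31 ≈ 0.17961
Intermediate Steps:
Q(C) = √(-44 + C)
1/Q(75) = 1/(√(-44 + 75)) = 1/(√31) = √31/31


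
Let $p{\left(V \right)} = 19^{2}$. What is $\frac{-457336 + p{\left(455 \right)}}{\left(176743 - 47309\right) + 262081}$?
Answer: $- \frac{30465}{26101} \approx -1.1672$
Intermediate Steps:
$p{\left(V \right)} = 361$
$\frac{-457336 + p{\left(455 \right)}}{\left(176743 - 47309\right) + 262081} = \frac{-457336 + 361}{\left(176743 - 47309\right) + 262081} = - \frac{456975}{\left(176743 - 47309\right) + 262081} = - \frac{456975}{129434 + 262081} = - \frac{456975}{391515} = \left(-456975\right) \frac{1}{391515} = - \frac{30465}{26101}$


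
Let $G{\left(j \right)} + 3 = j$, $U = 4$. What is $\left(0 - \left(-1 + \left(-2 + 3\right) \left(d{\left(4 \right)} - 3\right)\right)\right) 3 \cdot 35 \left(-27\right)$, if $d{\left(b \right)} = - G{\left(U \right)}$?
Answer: $-14175$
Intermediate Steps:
$G{\left(j \right)} = -3 + j$
$d{\left(b \right)} = -1$ ($d{\left(b \right)} = - (-3 + 4) = \left(-1\right) 1 = -1$)
$\left(0 - \left(-1 + \left(-2 + 3\right) \left(d{\left(4 \right)} - 3\right)\right)\right) 3 \cdot 35 \left(-27\right) = \left(0 - \left(-1 + \left(-2 + 3\right) \left(-1 - 3\right)\right)\right) 3 \cdot 35 \left(-27\right) = \left(0 - \left(-1 + 1 \left(-4\right)\right)\right) 3 \cdot 35 \left(-27\right) = \left(0 + \left(1 - -4\right)\right) 3 \cdot 35 \left(-27\right) = \left(0 + \left(1 + 4\right)\right) 3 \cdot 35 \left(-27\right) = \left(0 + 5\right) 3 \cdot 35 \left(-27\right) = 5 \cdot 3 \cdot 35 \left(-27\right) = 15 \cdot 35 \left(-27\right) = 525 \left(-27\right) = -14175$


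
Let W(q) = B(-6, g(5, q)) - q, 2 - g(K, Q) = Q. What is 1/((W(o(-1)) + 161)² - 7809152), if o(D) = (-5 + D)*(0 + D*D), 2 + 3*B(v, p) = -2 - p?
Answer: -1/7782583 ≈ -1.2849e-7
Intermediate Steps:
g(K, Q) = 2 - Q
B(v, p) = -4/3 - p/3 (B(v, p) = -⅔ + (-2 - p)/3 = -⅔ + (-⅔ - p/3) = -4/3 - p/3)
o(D) = D²*(-5 + D) (o(D) = (-5 + D)*(0 + D²) = (-5 + D)*D² = D²*(-5 + D))
W(q) = -2 - 2*q/3 (W(q) = (-4/3 - (2 - q)/3) - q = (-4/3 + (-⅔ + q/3)) - q = (-2 + q/3) - q = -2 - 2*q/3)
1/((W(o(-1)) + 161)² - 7809152) = 1/(((-2 - 2*(-1)²*(-5 - 1)/3) + 161)² - 7809152) = 1/(((-2 - 2*(-6)/3) + 161)² - 7809152) = 1/(((-2 - ⅔*(-6)) + 161)² - 7809152) = 1/(((-2 + 4) + 161)² - 7809152) = 1/((2 + 161)² - 7809152) = 1/(163² - 7809152) = 1/(26569 - 7809152) = 1/(-7782583) = -1/7782583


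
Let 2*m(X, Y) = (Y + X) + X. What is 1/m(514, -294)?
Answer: 1/367 ≈ 0.0027248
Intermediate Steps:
m(X, Y) = X + Y/2 (m(X, Y) = ((Y + X) + X)/2 = ((X + Y) + X)/2 = (Y + 2*X)/2 = X + Y/2)
1/m(514, -294) = 1/(514 + (1/2)*(-294)) = 1/(514 - 147) = 1/367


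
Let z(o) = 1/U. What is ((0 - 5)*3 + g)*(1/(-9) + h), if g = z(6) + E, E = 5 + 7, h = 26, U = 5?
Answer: -3262/45 ≈ -72.489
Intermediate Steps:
z(o) = ⅕ (z(o) = 1/5 = ⅕)
E = 12
g = 61/5 (g = ⅕ + 12 = 61/5 ≈ 12.200)
((0 - 5)*3 + g)*(1/(-9) + h) = ((0 - 5)*3 + 61/5)*(1/(-9) + 26) = (-5*3 + 61/5)*(-⅑ + 26) = (-15 + 61/5)*(233/9) = -14/5*233/9 = -3262/45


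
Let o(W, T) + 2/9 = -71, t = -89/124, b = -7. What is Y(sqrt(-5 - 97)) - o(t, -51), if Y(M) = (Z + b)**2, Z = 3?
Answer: 785/9 ≈ 87.222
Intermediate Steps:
t = -89/124 (t = -89*1/124 = -89/124 ≈ -0.71774)
o(W, T) = -641/9 (o(W, T) = -2/9 - 71 = -641/9)
Y(M) = 16 (Y(M) = (3 - 7)**2 = (-4)**2 = 16)
Y(sqrt(-5 - 97)) - o(t, -51) = 16 - 1*(-641/9) = 16 + 641/9 = 785/9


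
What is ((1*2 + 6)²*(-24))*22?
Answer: -33792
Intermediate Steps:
((1*2 + 6)²*(-24))*22 = ((2 + 6)²*(-24))*22 = (8²*(-24))*22 = (64*(-24))*22 = -1536*22 = -33792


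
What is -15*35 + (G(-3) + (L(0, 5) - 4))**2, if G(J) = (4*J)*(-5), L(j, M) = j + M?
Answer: 3196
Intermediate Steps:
L(j, M) = M + j
G(J) = -20*J
-15*35 + (G(-3) + (L(0, 5) - 4))**2 = -15*35 + (-20*(-3) + ((5 + 0) - 4))**2 = -525 + (60 + (5 - 4))**2 = -525 + (60 + 1)**2 = -525 + 61**2 = -525 + 3721 = 3196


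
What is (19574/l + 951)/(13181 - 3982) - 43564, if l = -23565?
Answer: -9443539095599/216774435 ≈ -43564.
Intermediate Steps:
(19574/l + 951)/(13181 - 3982) - 43564 = (19574/(-23565) + 951)/(13181 - 3982) - 43564 = (19574*(-1/23565) + 951)/9199 - 43564 = (-19574/23565 + 951)*(1/9199) - 43564 = (22390741/23565)*(1/9199) - 43564 = 22390741/216774435 - 43564 = -9443539095599/216774435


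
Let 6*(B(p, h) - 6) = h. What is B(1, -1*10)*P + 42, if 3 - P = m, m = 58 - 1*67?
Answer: 94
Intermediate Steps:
B(p, h) = 6 + h/6
m = -9 (m = 58 - 67 = -9)
P = 12 (P = 3 - 1*(-9) = 3 + 9 = 12)
B(1, -1*10)*P + 42 = (6 + (-1*10)/6)*12 + 42 = (6 + (1/6)*(-10))*12 + 42 = (6 - 5/3)*12 + 42 = (13/3)*12 + 42 = 52 + 42 = 94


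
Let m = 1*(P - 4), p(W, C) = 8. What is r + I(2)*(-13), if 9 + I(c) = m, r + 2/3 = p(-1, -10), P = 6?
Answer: 295/3 ≈ 98.333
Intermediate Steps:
r = 22/3 (r = -⅔ + 8 = 22/3 ≈ 7.3333)
m = 2 (m = 1*(6 - 4) = 1*2 = 2)
I(c) = -7 (I(c) = -9 + 2 = -7)
r + I(2)*(-13) = 22/3 - 7*(-13) = 22/3 + 91 = 295/3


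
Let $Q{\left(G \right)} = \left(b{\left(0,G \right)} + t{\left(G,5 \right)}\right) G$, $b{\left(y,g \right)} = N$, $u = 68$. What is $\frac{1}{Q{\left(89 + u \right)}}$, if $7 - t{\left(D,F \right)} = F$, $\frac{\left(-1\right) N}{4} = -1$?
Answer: $\frac{1}{942} \approx 0.0010616$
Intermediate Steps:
$N = 4$ ($N = \left(-4\right) \left(-1\right) = 4$)
$b{\left(y,g \right)} = 4$
$t{\left(D,F \right)} = 7 - F$
$Q{\left(G \right)} = 6 G$ ($Q{\left(G \right)} = \left(4 + \left(7 - 5\right)\right) G = \left(4 + 2\right) G = 6 G$)
$\frac{1}{Q{\left(89 + u \right)}} = \frac{1}{6 \left(89 + 68\right)} = \frac{1}{6 \cdot 157} = \frac{1}{942}$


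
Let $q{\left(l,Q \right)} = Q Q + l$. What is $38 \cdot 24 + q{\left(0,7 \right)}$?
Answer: $961$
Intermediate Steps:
$q{\left(l,Q \right)} = l + Q^{2}$ ($q{\left(l,Q \right)} = Q^{2} + l = l + Q^{2}$)
$38 \cdot 24 + q{\left(0,7 \right)} = 38 \cdot 24 + \left(0 + 7^{2}\right) = 912 + \left(0 + 49\right) = 912 + 49 = 961$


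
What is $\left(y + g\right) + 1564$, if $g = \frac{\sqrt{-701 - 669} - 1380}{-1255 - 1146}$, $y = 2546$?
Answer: $\frac{9869490}{2401} - \frac{i \sqrt{1370}}{2401} \approx 4110.6 - 0.015416 i$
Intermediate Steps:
$g = \frac{1380}{2401} - \frac{i \sqrt{1370}}{2401}$ ($g = \frac{\sqrt{-1370} - 1380}{-2401} = \left(i \sqrt{1370} - 1380\right) \left(- \frac{1}{2401}\right) = \left(-1380 + i \sqrt{1370}\right) \left(- \frac{1}{2401}\right) = \frac{1380}{2401} - \frac{i \sqrt{1370}}{2401} \approx 0.57476 - 0.015416 i$)
$\left(y + g\right) + 1564 = \left(2546 + \left(\frac{1380}{2401} - \frac{i \sqrt{1370}}{2401}\right)\right) + 1564 = \left(\frac{6114326}{2401} - \frac{i \sqrt{1370}}{2401}\right) + 1564 = \frac{9869490}{2401} - \frac{i \sqrt{1370}}{2401}$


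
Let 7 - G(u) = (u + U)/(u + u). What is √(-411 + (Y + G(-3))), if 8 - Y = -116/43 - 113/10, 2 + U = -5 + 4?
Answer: 3*I*√7868570/430 ≈ 19.57*I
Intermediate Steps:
U = -3 (U = -2 + (-5 + 4) = -2 - 1 = -3)
Y = 9459/430 (Y = 8 - (-116/43 - 113/10) = 8 - 1*(-6019/430) = 8 + 6019/430 = 9459/430 ≈ 21.998)
G(u) = 7 - (-3 + u)/(2*u) (G(u) = 7 - (u - 3)/(u + u) = 7 - (-3 + u)/(2*u))
√(-411 + (Y + G(-3))) = √(-411 + (9459/430 + (½)*(3 + 13*(-3))/(-3))) = √(-411 + (9459/430 + (½)*(-⅓)*(3 - 39))) = √(-411 + (9459/430 + (½)*(-⅓)*(-36))) = √(-411 + (9459/430 + 6)) = √(-411 + 12039/430) = √(-164691/430) = 3*I*√7868570/430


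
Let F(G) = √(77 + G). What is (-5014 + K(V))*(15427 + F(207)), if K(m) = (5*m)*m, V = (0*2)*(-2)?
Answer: -77350978 - 10028*√71 ≈ -7.7436e+7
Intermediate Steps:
V = 0 (V = 0*(-2) = 0)
K(m) = 5*m²
(-5014 + K(V))*(15427 + F(207)) = (-5014 + 5*0²)*(15427 + √(77 + 207)) = (-5014 + 5*0)*(15427 + √284) = (-5014 + 0)*(15427 + 2*√71) = -5014*(15427 + 2*√71) = -77350978 - 10028*√71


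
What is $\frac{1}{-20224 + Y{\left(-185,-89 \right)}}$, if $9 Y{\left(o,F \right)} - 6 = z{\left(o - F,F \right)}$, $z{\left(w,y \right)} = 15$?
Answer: $- \frac{3}{60665} \approx -4.9452 \cdot 10^{-5}$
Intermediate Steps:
$Y{\left(o,F \right)} = \frac{7}{3}$ ($Y{\left(o,F \right)} = \frac{2}{3} + \frac{1}{9} \cdot 15 = \frac{2}{3} + \frac{5}{3} = \frac{7}{3}$)
$\frac{1}{-20224 + Y{\left(-185,-89 \right)}} = \frac{1}{-20224 + \frac{7}{3}} = \frac{1}{- \frac{60665}{3}} = - \frac{3}{60665}$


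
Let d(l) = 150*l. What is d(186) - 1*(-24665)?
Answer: 52565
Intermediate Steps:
d(186) - 1*(-24665) = 150*186 - 1*(-24665) = 27900 + 24665 = 52565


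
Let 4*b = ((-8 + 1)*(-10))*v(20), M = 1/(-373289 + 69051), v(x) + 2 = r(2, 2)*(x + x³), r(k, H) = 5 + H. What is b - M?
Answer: 298887974771/304238 ≈ 9.8242e+5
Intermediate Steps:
v(x) = -2 + 7*x + 7*x³ (v(x) = -2 + (5 + 2)*(x + x³) = -2 + 7*(x + x³) = -2 + (7*x + 7*x³) = -2 + 7*x + 7*x³)
M = -1/304238 (M = 1/(-304238) = -1/304238 ≈ -3.2869e-6)
b = 982415 (b = (((-8 + 1)*(-10))*(-2 + 7*20 + 7*20³))/4 = ((-7*(-10))*(-2 + 140 + 7*8000))/4 = (70*(-2 + 140 + 56000))/4 = (70*56138)/4 = (¼)*3929660 = 982415)
b - M = 982415 - 1*(-1/304238) = 982415 + 1/304238 = 298887974771/304238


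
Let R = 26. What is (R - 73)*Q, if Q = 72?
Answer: -3384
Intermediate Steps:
(R - 73)*Q = (26 - 73)*72 = -47*72 = -3384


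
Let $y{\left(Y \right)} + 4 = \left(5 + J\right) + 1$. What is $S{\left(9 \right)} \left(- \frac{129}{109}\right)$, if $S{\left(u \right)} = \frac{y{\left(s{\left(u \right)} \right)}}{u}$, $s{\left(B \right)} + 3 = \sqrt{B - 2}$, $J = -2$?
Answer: $0$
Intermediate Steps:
$s{\left(B \right)} = -3 + \sqrt{-2 + B}$ ($s{\left(B \right)} = -3 + \sqrt{B - 2} = -3 + \sqrt{-2 + B}$)
$y{\left(Y \right)} = 0$ ($y{\left(Y \right)} = -4 + \left(\left(5 - 2\right) + 1\right) = -4 + \left(3 + 1\right) = -4 + 4 = 0$)
$S{\left(u \right)} = 0$ ($S{\left(u \right)} = \frac{0}{u} = 0$)
$S{\left(9 \right)} \left(- \frac{129}{109}\right) = 0 \left(- \frac{129}{109}\right) = 0$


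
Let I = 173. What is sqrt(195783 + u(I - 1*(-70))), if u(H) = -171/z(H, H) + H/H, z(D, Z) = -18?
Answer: sqrt(783174)/2 ≈ 442.49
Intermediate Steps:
u(H) = 21/2 (u(H) = -171/(-18) + H/H = -171*(-1/18) + 1 = 19/2 + 1 = 21/2)
sqrt(195783 + u(I - 1*(-70))) = sqrt(195783 + 21/2) = sqrt(391587/2) = sqrt(783174)/2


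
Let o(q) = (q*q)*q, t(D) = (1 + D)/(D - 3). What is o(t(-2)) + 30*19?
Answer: 71251/125 ≈ 570.01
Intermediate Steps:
t(D) = (1 + D)/(-3 + D)
o(q) = q³ (o(q) = q²*q = q³)
o(t(-2)) + 30*19 = ((1 - 2)/(-3 - 2))³ + 30*19 = (-1/(-5))³ + 570 = (-⅕*(-1))³ + 570 = (⅕)³ + 570 = 1/125 + 570 = 71251/125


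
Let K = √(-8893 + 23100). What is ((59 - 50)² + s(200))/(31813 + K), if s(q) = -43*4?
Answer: -413569/144578966 + 13*√14207/144578966 ≈ -0.0028498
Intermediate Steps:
s(q) = -172
K = √14207 ≈ 119.19
((59 - 50)² + s(200))/(31813 + K) = ((59 - 50)² - 172)/(31813 + √14207) = (9² - 172)/(31813 + √14207) = (81 - 172)/(31813 + √14207) = -91/(31813 + √14207)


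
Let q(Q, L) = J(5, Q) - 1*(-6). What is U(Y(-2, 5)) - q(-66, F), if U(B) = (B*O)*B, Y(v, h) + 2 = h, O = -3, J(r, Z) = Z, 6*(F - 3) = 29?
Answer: 33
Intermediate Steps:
F = 47/6 (F = 3 + (⅙)*29 = 3 + 29/6 = 47/6 ≈ 7.8333)
Y(v, h) = -2 + h
q(Q, L) = 6 + Q (q(Q, L) = Q - 1*(-6) = Q + 6 = 6 + Q)
U(B) = -3*B² (U(B) = (B*(-3))*B = (-3*B)*B = -3*B²)
U(Y(-2, 5)) - q(-66, F) = -3*(-2 + 5)² - (6 - 66) = -3*3² - 1*(-60) = -3*9 + 60 = -27 + 60 = 33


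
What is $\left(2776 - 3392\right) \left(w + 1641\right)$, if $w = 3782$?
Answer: $-3340568$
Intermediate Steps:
$\left(2776 - 3392\right) \left(w + 1641\right) = \left(2776 - 3392\right) \left(3782 + 1641\right) = \left(-616\right) 5423 = -3340568$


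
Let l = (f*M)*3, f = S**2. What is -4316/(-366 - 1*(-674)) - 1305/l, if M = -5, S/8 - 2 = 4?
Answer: -826439/59136 ≈ -13.975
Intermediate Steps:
S = 48 (S = 16 + 8*4 = 16 + 32 = 48)
f = 2304 (f = 48**2 = 2304)
l = -34560 (l = (2304*(-5))*3 = -11520*3 = -34560)
-4316/(-366 - 1*(-674)) - 1305/l = -4316/(-366 - 1*(-674)) - 1305/(-34560) = -4316/(-366 + 674) - 1305*(-1/34560) = -4316/308 + 29/768 = -4316*1/308 + 29/768 = -1079/77 + 29/768 = -826439/59136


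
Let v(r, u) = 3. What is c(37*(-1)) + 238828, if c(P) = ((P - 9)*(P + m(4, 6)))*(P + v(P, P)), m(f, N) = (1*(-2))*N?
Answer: 162192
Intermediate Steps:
m(f, N) = -2*N
c(P) = (-12 + P)*(-9 + P)*(3 + P) (c(P) = ((P - 9)*(P - 2*6))*(P + 3) = ((-9 + P)*(P - 12))*(3 + P) = ((-9 + P)*(-12 + P))*(3 + P) = ((-12 + P)*(-9 + P))*(3 + P) = (-12 + P)*(-9 + P)*(3 + P))
c(37*(-1)) + 238828 = (324 + (37*(-1))³ - 18*(37*(-1))² + 45*(37*(-1))) + 238828 = (324 + (-37)³ - 18*(-37)² + 45*(-37)) + 238828 = (324 - 50653 - 18*1369 - 1665) + 238828 = (324 - 50653 - 24642 - 1665) + 238828 = -76636 + 238828 = 162192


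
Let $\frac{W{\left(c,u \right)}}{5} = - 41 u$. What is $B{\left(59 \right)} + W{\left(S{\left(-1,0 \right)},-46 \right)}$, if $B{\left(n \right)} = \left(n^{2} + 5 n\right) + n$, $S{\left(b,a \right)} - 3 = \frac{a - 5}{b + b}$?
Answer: $13265$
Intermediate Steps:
$S{\left(b,a \right)} = 3 + \frac{-5 + a}{2 b}$ ($S{\left(b,a \right)} = 3 + \frac{a - 5}{b + b} = 3 + \frac{-5 + a}{2 b}$)
$B{\left(n \right)} = n^{2} + 6 n$
$W{\left(c,u \right)} = - 205 u$ ($W{\left(c,u \right)} = 5 \left(- 41 u\right) = - 205 u$)
$B{\left(59 \right)} + W{\left(S{\left(-1,0 \right)},-46 \right)} = 59 \left(6 + 59\right) - -9430 = 59 \cdot 65 + 9430 = 3835 + 9430 = 13265$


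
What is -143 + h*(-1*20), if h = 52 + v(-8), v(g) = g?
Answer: -1023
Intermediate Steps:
h = 44 (h = 52 - 8 = 44)
-143 + h*(-1*20) = -143 + 44*(-1*20) = -143 + 44*(-20) = -143 - 880 = -1023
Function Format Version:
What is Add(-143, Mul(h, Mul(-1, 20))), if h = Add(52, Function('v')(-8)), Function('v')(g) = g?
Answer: -1023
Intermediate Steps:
h = 44 (h = Add(52, -8) = 44)
Add(-143, Mul(h, Mul(-1, 20))) = Add(-143, Mul(44, Mul(-1, 20))) = Add(-143, Mul(44, -20)) = Add(-143, -880) = -1023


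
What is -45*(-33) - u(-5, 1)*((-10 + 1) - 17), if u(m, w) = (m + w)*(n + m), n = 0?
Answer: 2005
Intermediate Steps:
u(m, w) = m*(m + w) (u(m, w) = (m + w)*(0 + m) = (m + w)*m = m*(m + w))
-45*(-33) - u(-5, 1)*((-10 + 1) - 17) = -45*(-33) - (-5*(-5 + 1))*((-10 + 1) - 17) = 1485 - (-5*(-4))*(-9 - 17) = 1485 - 20*(-26) = 1485 - 1*(-520) = 1485 + 520 = 2005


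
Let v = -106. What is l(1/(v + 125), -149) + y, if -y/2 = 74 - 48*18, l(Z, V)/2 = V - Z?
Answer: 24356/19 ≈ 1281.9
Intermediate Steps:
l(Z, V) = -2*Z + 2*V (l(Z, V) = 2*(V - Z) = -2*Z + 2*V)
y = 1580 (y = -2*(74 - 48*18) = -2*(74 - 864) = -2*(-790) = 1580)
l(1/(v + 125), -149) + y = (-2/(-106 + 125) + 2*(-149)) + 1580 = (-2/19 - 298) + 1580 = -5664/19 + 1580 = 24356/19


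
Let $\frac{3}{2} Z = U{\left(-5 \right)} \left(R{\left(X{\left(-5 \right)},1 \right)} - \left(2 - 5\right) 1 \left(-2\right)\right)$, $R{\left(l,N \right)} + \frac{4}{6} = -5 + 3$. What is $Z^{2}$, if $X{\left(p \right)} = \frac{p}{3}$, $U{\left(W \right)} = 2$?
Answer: $\frac{10816}{81} \approx 133.53$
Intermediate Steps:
$X{\left(p \right)} = \frac{p}{3}$ ($X{\left(p \right)} = p \frac{1}{3} = \frac{p}{3}$)
$R{\left(l,N \right)} = - \frac{8}{3}$ ($R{\left(l,N \right)} = - \frac{2}{3} + \left(-5 + 3\right) = - \frac{2}{3} - 2 = - \frac{8}{3}$)
$Z = - \frac{104}{9}$ ($Z = \frac{2 \cdot 2 \left(- \frac{8}{3} - \left(2 - 5\right) 1 \left(-2\right)\right)}{3} = \frac{2 \cdot 2 \left(- \frac{8}{3} - \left(-3\right) \left(-2\right)\right)}{3} = \frac{2 \cdot 2 \left(- \frac{8}{3} - 6\right)}{3} = \frac{2 \cdot 2 \left(- \frac{26}{3}\right)}{3} = \frac{2}{3} \left(- \frac{52}{3}\right) = - \frac{104}{9} \approx -11.556$)
$Z^{2} = \left(- \frac{104}{9}\right)^{2} = \frac{10816}{81}$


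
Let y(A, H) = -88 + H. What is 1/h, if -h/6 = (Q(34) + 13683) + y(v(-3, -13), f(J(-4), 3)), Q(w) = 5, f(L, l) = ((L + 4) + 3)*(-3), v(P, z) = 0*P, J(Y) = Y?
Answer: -1/81546 ≈ -1.2263e-5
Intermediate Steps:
v(P, z) = 0
f(L, l) = -21 - 3*L (f(L, l) = ((4 + L) + 3)*(-3) = (7 + L)*(-3) = -21 - 3*L)
h = -81546 (h = -6*((5 + 13683) + (-88 + (-21 - 3*(-4)))) = -6*(13688 + (-88 + (-21 + 12))) = -6*(13688 + (-88 - 9)) = -6*(13688 - 97) = -6*13591 = -81546)
1/h = 1/(-81546) = -1/81546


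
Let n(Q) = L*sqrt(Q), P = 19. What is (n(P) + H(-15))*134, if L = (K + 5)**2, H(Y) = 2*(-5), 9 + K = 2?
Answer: -1340 + 536*sqrt(19) ≈ 996.37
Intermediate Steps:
K = -7 (K = -9 + 2 = -7)
H(Y) = -10
L = 4 (L = (-7 + 5)**2 = (-2)**2 = 4)
n(Q) = 4*sqrt(Q)
(n(P) + H(-15))*134 = (4*sqrt(19) - 10)*134 = (-10 + 4*sqrt(19))*134 = -1340 + 536*sqrt(19)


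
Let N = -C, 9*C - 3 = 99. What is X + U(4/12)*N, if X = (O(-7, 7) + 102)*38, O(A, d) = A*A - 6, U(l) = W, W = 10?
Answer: 16190/3 ≈ 5396.7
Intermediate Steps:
C = 34/3 (C = ⅓ + (⅑)*99 = ⅓ + 11 = 34/3 ≈ 11.333)
U(l) = 10
O(A, d) = -6 + A² (O(A, d) = A² - 6 = -6 + A²)
X = 5510 (X = ((-6 + (-7)²) + 102)*38 = ((-6 + 49) + 102)*38 = (43 + 102)*38 = 145*38 = 5510)
N = -34/3 (N = -1*34/3 = -34/3 ≈ -11.333)
X + U(4/12)*N = 5510 + 10*(-34/3) = 5510 - 340/3 = 16190/3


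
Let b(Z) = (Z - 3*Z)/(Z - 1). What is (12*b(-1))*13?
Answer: -156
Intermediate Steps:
b(Z) = -2*Z/(-1 + Z) (b(Z) = (-2*Z)/(-1 + Z) = -2*Z/(-1 + Z))
(12*b(-1))*13 = (12*(-2*(-1)/(-1 - 1)))*13 = (12*(-2*(-1)/(-2)))*13 = (12*(-2*(-1)*(-½)))*13 = (12*(-1))*13 = -12*13 = -156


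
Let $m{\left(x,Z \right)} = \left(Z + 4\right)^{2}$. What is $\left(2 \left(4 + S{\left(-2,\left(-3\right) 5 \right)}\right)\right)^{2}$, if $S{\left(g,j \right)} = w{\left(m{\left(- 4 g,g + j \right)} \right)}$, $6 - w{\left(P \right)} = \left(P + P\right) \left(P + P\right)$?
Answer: $52197627024$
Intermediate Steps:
$m{\left(x,Z \right)} = \left(4 + Z\right)^{2}$
$w{\left(P \right)} = 6 - 4 P^{2}$ ($w{\left(P \right)} = 6 - \left(P + P\right) \left(P + P\right) = 6 - 2 P 2 P = 6 - 4 P^{2}$)
$S{\left(g,j \right)} = 6 - 4 \left(4 + g + j\right)^{4}$ ($S{\left(g,j \right)} = 6 - 4 \left(\left(4 + \left(g + j\right)\right)^{2}\right)^{2} = 6 - 4 \left(\left(4 + g + j\right)^{2}\right)^{2} = 6 - 4 \left(4 + g + j\right)^{4}$)
$\left(2 \left(4 + S{\left(-2,\left(-3\right) 5 \right)}\right)\right)^{2} = \left(2 \left(4 + \left(6 - 4 \left(4 - 2 - 15\right)^{4}\right)\right)\right)^{2} = \left(2 \left(4 + \left(6 - 4 \left(-13\right)^{4}\right)\right)\right)^{2} = \left(2 \left(4 + \left(6 - 114244\right)\right)\right)^{2} = \left(2 \left(4 - 114238\right)\right)^{2} = \left(2 \left(-114234\right)\right)^{2} = \left(-228468\right)^{2} = 52197627024$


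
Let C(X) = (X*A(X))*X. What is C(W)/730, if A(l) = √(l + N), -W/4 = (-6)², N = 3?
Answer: 10368*I*√141/365 ≈ 337.3*I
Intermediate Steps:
W = -144 (W = -4*(-6)² = -4*36 = -144)
A(l) = √(3 + l) (A(l) = √(l + 3) = √(3 + l))
C(X) = X²*√(3 + X) (C(X) = (X*√(3 + X))*X = X²*√(3 + X))
C(W)/730 = ((-144)²*√(3 - 144))/730 = (20736*√(-141))*(1/730) = (20736*(I*√141))*(1/730) = (20736*I*√141)*(1/730) = 10368*I*√141/365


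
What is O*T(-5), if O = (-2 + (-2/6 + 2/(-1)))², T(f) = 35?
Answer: 5915/9 ≈ 657.22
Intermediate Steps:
O = 169/9 (O = (-2 + (-2*⅙ + 2*(-1)))² = (-2 + (-⅓ - 2))² = (-2 - 7/3)² = (-13/3)² = 169/9 ≈ 18.778)
O*T(-5) = (169/9)*35 = 5915/9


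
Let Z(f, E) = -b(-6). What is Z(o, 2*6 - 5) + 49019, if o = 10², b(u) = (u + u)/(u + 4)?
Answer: 49013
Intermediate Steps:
b(u) = 2*u/(4 + u) (b(u) = (2*u)/(4 + u) = 2*u/(4 + u))
o = 100
Z(f, E) = -6 (Z(f, E) = -2*(-6)/(4 - 6) = -2*(-6)/(-2) = -2*(-6)*(-1)/2 = -1*6 = -6)
Z(o, 2*6 - 5) + 49019 = -6 + 49019 = 49013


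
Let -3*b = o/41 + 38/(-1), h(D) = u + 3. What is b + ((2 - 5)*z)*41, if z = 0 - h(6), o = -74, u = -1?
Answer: 10630/41 ≈ 259.27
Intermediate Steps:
h(D) = 2 (h(D) = -1 + 3 = 2)
b = 544/41 (b = -(-74/41 + 38/(-1))/3 = -(-74*1/41 + 38*(-1))/3 = -(-74/41 - 38)/3 = -⅓*(-1632/41) = 544/41 ≈ 13.268)
z = -2 (z = 0 - 1*2 = 0 - 2 = -2)
b + ((2 - 5)*z)*41 = 544/41 + ((2 - 5)*(-2))*41 = 544/41 - 3*(-2)*41 = 544/41 + 6*41 = 544/41 + 246 = 10630/41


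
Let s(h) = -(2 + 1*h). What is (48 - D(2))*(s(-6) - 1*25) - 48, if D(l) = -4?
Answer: -1140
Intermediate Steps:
s(h) = -2 - h (s(h) = -(2 + h) = -2 - h)
(48 - D(2))*(s(-6) - 1*25) - 48 = (48 - 1*(-4))*((-2 - 1*(-6)) - 1*25) - 48 = (48 + 4)*((-2 + 6) - 25) - 48 = 52*(4 - 25) - 48 = 52*(-21) - 48 = -1092 - 48 = -1140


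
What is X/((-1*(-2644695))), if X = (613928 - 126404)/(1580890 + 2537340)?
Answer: 81254/1815243714975 ≈ 4.4762e-8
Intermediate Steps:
X = 243762/2059115 (X = 487524/4118230 = 487524*(1/4118230) = 243762/2059115 ≈ 0.11838)
X/((-1*(-2644695))) = 243762/(2059115*((-1*(-2644695)))) = (243762/2059115)/2644695 = (243762/2059115)*(1/2644695) = 81254/1815243714975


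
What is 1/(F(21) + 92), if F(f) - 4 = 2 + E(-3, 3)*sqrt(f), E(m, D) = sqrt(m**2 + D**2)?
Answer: 7/659 - 3*sqrt(42)/9226 ≈ 0.0085148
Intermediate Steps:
E(m, D) = sqrt(D**2 + m**2)
F(f) = 6 + 3*sqrt(2)*sqrt(f) (F(f) = 4 + (2 + sqrt(3**2 + (-3)**2)*sqrt(f)) = 4 + (2 + sqrt(9 + 9)*sqrt(f)) = 4 + (2 + sqrt(18)*sqrt(f)) = 4 + (2 + (3*sqrt(2))*sqrt(f)) = 4 + (2 + 3*sqrt(2)*sqrt(f)) = 6 + 3*sqrt(2)*sqrt(f))
1/(F(21) + 92) = 1/((6 + 3*sqrt(2)*sqrt(21)) + 92) = 1/((6 + 3*sqrt(42)) + 92) = 1/(98 + 3*sqrt(42))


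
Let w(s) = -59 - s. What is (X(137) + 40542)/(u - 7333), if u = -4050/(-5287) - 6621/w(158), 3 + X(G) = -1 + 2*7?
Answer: -23262229004/4188556415 ≈ -5.5538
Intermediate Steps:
X(G) = 10 (X(G) = -3 + (-1 + 2*7) = -3 + (-1 + 14) = -3 + 13 = 10)
u = 35884077/1147279 (u = -4050/(-5287) - 6621/(-59 - 1*158) = -4050*(-1/5287) - 6621/(-59 - 158) = 4050/5287 - 6621/(-217) = 4050/5287 - 6621*(-1/217) = 4050/5287 + 6621/217 = 35884077/1147279 ≈ 31.278)
(X(137) + 40542)/(u - 7333) = (10 + 40542)/(35884077/1147279 - 7333) = 40552/(-8377112830/1147279) = 40552*(-1147279/8377112830) = -23262229004/4188556415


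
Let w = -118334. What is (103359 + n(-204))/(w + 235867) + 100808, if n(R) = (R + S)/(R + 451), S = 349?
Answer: 2926547395826/29030651 ≈ 1.0081e+5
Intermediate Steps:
n(R) = (349 + R)/(451 + R) (n(R) = (R + 349)/(R + 451) = (349 + R)/(451 + R))
(103359 + n(-204))/(w + 235867) + 100808 = (103359 + (349 - 204)/(451 - 204))/(-118334 + 235867) + 100808 = (103359 + 145/247)/117533 + 100808 = (103359 + (1/247)*145)*(1/117533) + 100808 = (103359 + 145/247)*(1/117533) + 100808 = (25529818/247)*(1/117533) + 100808 = 25529818/29030651 + 100808 = 2926547395826/29030651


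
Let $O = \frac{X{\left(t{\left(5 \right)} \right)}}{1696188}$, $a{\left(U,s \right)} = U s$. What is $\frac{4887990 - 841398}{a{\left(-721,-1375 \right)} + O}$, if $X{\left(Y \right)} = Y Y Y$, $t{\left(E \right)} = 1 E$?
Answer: $\frac{6863780791296}{1681558378625} \approx 4.0818$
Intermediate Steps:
$t{\left(E \right)} = E$
$X{\left(Y \right)} = Y^{3}$ ($X{\left(Y \right)} = Y^{2} Y = Y^{3}$)
$O = \frac{125}{1696188}$ ($O = \frac{5^{3}}{1696188} = 125 \cdot \frac{1}{1696188} = \frac{125}{1696188} \approx 7.3695 \cdot 10^{-5}$)
$\frac{4887990 - 841398}{a{\left(-721,-1375 \right)} + O} = \frac{4887990 - 841398}{\left(-721\right) \left(-1375\right) + \frac{125}{1696188}} = \frac{4046592}{991375 + \frac{125}{1696188}} = \frac{4046592}{\frac{1681558378625}{1696188}} = 4046592 \cdot \frac{1696188}{1681558378625} = \frac{6863780791296}{1681558378625}$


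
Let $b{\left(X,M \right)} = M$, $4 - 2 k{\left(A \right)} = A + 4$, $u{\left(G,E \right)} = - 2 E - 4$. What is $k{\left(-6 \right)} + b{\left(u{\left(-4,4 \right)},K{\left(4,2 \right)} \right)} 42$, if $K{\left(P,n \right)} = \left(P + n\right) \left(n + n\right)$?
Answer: $1011$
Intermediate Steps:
$u{\left(G,E \right)} = -4 - 2 E$
$k{\left(A \right)} = - \frac{A}{2}$ ($k{\left(A \right)} = 2 - \frac{A + 4}{2} = 2 - \frac{4 + A}{2} = 2 - \left(2 + \frac{A}{2}\right) = - \frac{A}{2}$)
$K{\left(P,n \right)} = 2 n \left(P + n\right)$ ($K{\left(P,n \right)} = \left(P + n\right) 2 n = 2 n \left(P + n\right)$)
$k{\left(-6 \right)} + b{\left(u{\left(-4,4 \right)},K{\left(4,2 \right)} \right)} 42 = \left(- \frac{1}{2}\right) \left(-6\right) + 2 \cdot 2 \left(4 + 2\right) 42 = 3 + 2 \cdot 2 \cdot 6 \cdot 42 = 3 + 24 \cdot 42 = 3 + 1008 = 1011$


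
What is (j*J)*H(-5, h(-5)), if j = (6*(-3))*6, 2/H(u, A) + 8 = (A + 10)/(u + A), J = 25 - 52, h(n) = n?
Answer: -11664/17 ≈ -686.12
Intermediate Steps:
J = -27
H(u, A) = 2/(-8 + (10 + A)/(A + u)) (H(u, A) = 2/(-8 + (A + 10)/(u + A)) = 2/(-8 + (10 + A)/(A + u)))
j = -108 (j = -18*6 = -108)
(j*J)*H(-5, h(-5)) = (-108*(-27))*(2*(-1*(-5) - 1*(-5))/(-10 + 7*(-5) + 8*(-5))) = 2916*(2*(5 + 5)/(-10 - 35 - 40)) = 2916*(2*10/(-85)) = 2916*(2*(-1/85)*10) = 2916*(-4/17) = -11664/17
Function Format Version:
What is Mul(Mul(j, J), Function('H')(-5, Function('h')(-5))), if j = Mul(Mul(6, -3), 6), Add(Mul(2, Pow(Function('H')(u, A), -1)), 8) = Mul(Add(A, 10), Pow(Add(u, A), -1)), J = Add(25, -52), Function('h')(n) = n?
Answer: Rational(-11664, 17) ≈ -686.12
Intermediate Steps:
J = -27
Function('H')(u, A) = Mul(2, Pow(Add(-8, Mul(Pow(Add(A, u), -1), Add(10, A))), -1)) (Function('H')(u, A) = Mul(2, Pow(Add(-8, Mul(Add(A, 10), Pow(Add(u, A), -1))), -1)) = Mul(2, Pow(Add(-8, Mul(Add(10, A), Pow(Add(A, u), -1))), -1)) = Mul(2, Pow(Add(-8, Mul(Pow(Add(A, u), -1), Add(10, A))), -1)))
j = -108 (j = Mul(-18, 6) = -108)
Mul(Mul(j, J), Function('H')(-5, Function('h')(-5))) = Mul(Mul(-108, -27), Mul(2, Pow(Add(-10, Mul(7, -5), Mul(8, -5)), -1), Add(Mul(-1, -5), Mul(-1, -5)))) = Mul(2916, Mul(2, Pow(Add(-10, -35, -40), -1), Add(5, 5))) = Mul(2916, Mul(2, Pow(-85, -1), 10)) = Mul(2916, Mul(2, Rational(-1, 85), 10)) = Mul(2916, Rational(-4, 17)) = Rational(-11664, 17)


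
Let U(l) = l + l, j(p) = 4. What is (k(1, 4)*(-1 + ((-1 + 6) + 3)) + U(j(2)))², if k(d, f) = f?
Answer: 1296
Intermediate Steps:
U(l) = 2*l
(k(1, 4)*(-1 + ((-1 + 6) + 3)) + U(j(2)))² = (4*(-1 + ((-1 + 6) + 3)) + 2*4)² = (4*(-1 + (5 + 3)) + 8)² = (4*(-1 + 8) + 8)² = (4*7 + 8)² = (28 + 8)² = 36² = 1296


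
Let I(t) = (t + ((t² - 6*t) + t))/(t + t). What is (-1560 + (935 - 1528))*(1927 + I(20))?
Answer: -4166055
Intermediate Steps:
I(t) = (t² - 4*t)/(2*t) (I(t) = (t + (t² - 5*t))/((2*t)) = (t² - 4*t)*(1/(2*t)) = (t² - 4*t)/(2*t))
(-1560 + (935 - 1528))*(1927 + I(20)) = (-1560 + (935 - 1528))*(1927 + (-2 + (½)*20)) = (-1560 - 593)*(1927 + (-2 + 10)) = -2153*(1927 + 8) = -2153*1935 = -4166055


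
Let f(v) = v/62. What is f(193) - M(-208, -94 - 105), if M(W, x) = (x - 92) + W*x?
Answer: -2548069/62 ≈ -41098.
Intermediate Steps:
M(W, x) = -92 + x + W*x (M(W, x) = (-92 + x) + W*x = -92 + x + W*x)
f(v) = v/62 (f(v) = v*(1/62) = v/62)
f(193) - M(-208, -94 - 105) = (1/62)*193 - (-92 + (-94 - 105) - 208*(-94 - 105)) = 193/62 - (-92 - 199 - 208*(-199)) = 193/62 - (-92 - 199 + 41392) = 193/62 - 1*41101 = 193/62 - 41101 = -2548069/62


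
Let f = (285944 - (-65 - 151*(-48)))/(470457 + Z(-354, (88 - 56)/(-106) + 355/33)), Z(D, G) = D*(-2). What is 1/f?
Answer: 471165/278761 ≈ 1.6902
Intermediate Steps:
Z(D, G) = -2*D
f = 278761/471165 (f = (285944 - (-65 - 151*(-48)))/(470457 - 2*(-354)) = (285944 - (-65 + 7248))/(470457 + 708) = (285944 - 1*7183)/471165 = (285944 - 7183)*(1/471165) = 278761*(1/471165) = 278761/471165 ≈ 0.59164)
1/f = 1/(278761/471165) = 471165/278761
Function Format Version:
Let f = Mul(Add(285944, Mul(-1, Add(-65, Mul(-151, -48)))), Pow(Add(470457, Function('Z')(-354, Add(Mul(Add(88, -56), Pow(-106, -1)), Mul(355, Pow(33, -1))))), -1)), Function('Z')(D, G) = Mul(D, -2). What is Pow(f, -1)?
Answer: Rational(471165, 278761) ≈ 1.6902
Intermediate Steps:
Function('Z')(D, G) = Mul(-2, D)
f = Rational(278761, 471165) (f = Mul(Add(285944, Mul(-1, Add(-65, Mul(-151, -48)))), Pow(Add(470457, Mul(-2, -354)), -1)) = Mul(Add(285944, Mul(-1, Add(-65, 7248))), Pow(Add(470457, 708), -1)) = Mul(Add(285944, Mul(-1, 7183)), Pow(471165, -1)) = Mul(Add(285944, -7183), Rational(1, 471165)) = Mul(278761, Rational(1, 471165)) = Rational(278761, 471165) ≈ 0.59164)
Pow(f, -1) = Pow(Rational(278761, 471165), -1) = Rational(471165, 278761)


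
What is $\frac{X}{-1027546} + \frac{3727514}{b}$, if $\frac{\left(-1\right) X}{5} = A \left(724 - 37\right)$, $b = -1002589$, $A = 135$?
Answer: $- \frac{480752359517}{147172330942} \approx -3.2666$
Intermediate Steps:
$X = -463725$ ($X = - 5 \cdot 135 \left(724 - 37\right) = - 5 \cdot 135 \cdot 687 = \left(-5\right) 92745 = -463725$)
$\frac{X}{-1027546} + \frac{3727514}{b} = - \frac{463725}{-1027546} + \frac{3727514}{-1002589} = \left(-463725\right) \left(- \frac{1}{1027546}\right) + 3727514 \left(- \frac{1}{1002589}\right) = \frac{463725}{1027546} - \frac{532502}{143227} = - \frac{480752359517}{147172330942}$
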